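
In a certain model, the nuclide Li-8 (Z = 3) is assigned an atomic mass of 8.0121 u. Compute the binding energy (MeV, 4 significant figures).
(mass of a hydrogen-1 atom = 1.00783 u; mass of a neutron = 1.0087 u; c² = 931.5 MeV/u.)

51.13 MeV

Z = 3, so N = A − Z = 8 − 3 = 5.
Mass of separated nucleons = 3(1.00783) + 5(1.0087) = 3.02349 + 5.0435 = 8.06699 u
Mass defect Δm = 8.06699 − 8.0121 = 0.05489 u
E_B = 0.05489 × 931.5 = 51.1300 MeV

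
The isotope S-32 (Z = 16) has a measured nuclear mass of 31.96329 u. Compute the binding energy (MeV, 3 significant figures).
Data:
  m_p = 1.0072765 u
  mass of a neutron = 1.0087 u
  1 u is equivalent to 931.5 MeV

Z = 16, so N = A − Z = 32 − 16 = 16.
Total constituent mass: 16 × 1.0072765 + 16 × 1.0087 = 32.2556240 u
Mass defect Δm = 32.2556240 − 31.96329 = 0.2923340 u
Converting to energy: 0.2923340 u × 931.5 MeV/u = 272.309 MeV

272 MeV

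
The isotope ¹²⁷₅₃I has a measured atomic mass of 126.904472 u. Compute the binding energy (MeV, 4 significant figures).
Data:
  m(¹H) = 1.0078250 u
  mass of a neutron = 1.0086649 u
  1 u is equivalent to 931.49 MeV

Σm = 53·m(¹H) + 74·m_n = 53.4147250 + 74.6412026 = 128.0559276 u
The mass defect is 128.0559276 − 126.904472 = 1.1514556 u.
Converting to energy: 1.1514556 u × 931.49 MeV/u = 1072.57 MeV

1073 MeV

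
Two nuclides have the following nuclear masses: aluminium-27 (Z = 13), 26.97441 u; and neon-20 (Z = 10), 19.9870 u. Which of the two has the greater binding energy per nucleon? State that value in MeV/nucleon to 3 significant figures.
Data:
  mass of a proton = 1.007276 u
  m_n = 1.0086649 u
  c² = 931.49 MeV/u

aluminium-27: Σm = 13(1.007276) + 14(1.0086649) = 27.2158966 u; Δm = 0.2414866 u; E_B = 224.94 MeV; E_B/A = 8.331 MeV
neon-20: Σm = 10(1.007276) + 10(1.0086649) = 20.1594090 u; Δm = 0.1724090 u; E_B = 160.60 MeV; E_B/A = 8.030 MeV
aluminium-27 has the higher binding energy per nucleon, so it is the more tightly bound nucleus.

aluminium-27; 8.33 MeV/nucleon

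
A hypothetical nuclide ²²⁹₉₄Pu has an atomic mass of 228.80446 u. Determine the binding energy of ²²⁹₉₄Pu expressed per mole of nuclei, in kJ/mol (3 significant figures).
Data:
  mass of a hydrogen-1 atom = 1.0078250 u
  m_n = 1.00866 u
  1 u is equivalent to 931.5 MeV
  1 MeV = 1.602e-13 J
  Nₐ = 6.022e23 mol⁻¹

1.89e+11 kJ/mol

Σm = 94·m(¹H) + 135·m_n = 94.7355500 + 136.16910 = 230.9046500 u
Δm = 230.9046500 − 228.80446 = 2.1001900 u
E_B = 2.1001900 × 931.5 = 1956.33 MeV
Per nucleus in joules: 1956.33 MeV × 1.602e-13 J/MeV = 3.1340e-10 J
Per mole: 3.1340e-10 J × 6.022e23 mol⁻¹ = 1.8873e+14 J/mol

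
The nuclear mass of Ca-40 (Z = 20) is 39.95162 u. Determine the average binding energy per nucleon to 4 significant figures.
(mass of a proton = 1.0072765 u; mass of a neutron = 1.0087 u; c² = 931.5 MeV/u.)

The nucleus contains 20 protons and 40 − 20 = 20 neutrons.
Mass of separated nucleons = 20(1.0072765) + 20(1.0087) = 20.1455300 + 20.1740 = 40.3195300 u
Mass defect Δm = 40.3195300 − 39.95162 = 0.3679100 u
Binding energy = Δm·c² = 0.3679100 × 931.5 MeV/u = 342.708 MeV
BE/A = 342.708 MeV / 40 = 8.568 MeV/nucleon

8.568 MeV/nucleon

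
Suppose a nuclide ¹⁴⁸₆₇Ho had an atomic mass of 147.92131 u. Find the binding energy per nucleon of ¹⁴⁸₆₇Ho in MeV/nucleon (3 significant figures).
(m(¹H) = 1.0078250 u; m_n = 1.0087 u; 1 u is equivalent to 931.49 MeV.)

8.23 MeV/nucleon

Σm = 67·m(¹H) + 81·m_n = 67.5242750 + 81.7047 = 149.2289750 u
The mass defect is 149.2289750 − 147.92131 = 1.3076650 u.
E_B = 1.3076650 × 931.49 = 1218.08 MeV
Dividing by A = 148 gives 8.230 MeV per nucleon.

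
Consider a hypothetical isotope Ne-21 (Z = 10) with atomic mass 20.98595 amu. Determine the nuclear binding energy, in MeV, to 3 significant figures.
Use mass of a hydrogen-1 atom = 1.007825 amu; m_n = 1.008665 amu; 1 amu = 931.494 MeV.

175 MeV

Total constituent mass: 10 × 1.007825 + 11 × 1.008665 = 21.173565 amu
The mass defect is 21.173565 − 20.98595 = 0.187615 amu.
Binding energy = Δm·c² = 0.187615 × 931.494 MeV/amu = 174.762 MeV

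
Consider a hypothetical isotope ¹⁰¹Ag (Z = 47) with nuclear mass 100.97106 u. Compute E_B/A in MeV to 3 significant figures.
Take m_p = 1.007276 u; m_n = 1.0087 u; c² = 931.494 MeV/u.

7.75 MeV/nucleon

Total constituent mass: 47 × 1.007276 + 54 × 1.0087 = 101.811772 u
Mass defect Δm = 101.811772 − 100.97106 = 0.840712 u
E_B = 0.840712 × 931.494 = 783.118 MeV
BE/A = 783.118 MeV / 101 = 7.754 MeV/nucleon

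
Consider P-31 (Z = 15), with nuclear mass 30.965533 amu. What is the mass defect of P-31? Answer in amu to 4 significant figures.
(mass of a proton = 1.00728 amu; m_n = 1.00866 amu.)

The nucleus contains 15 protons and 31 − 15 = 16 neutrons.
Total constituent mass: 15 × 1.00728 + 16 × 1.00866 = 31.24776 amu
The mass defect is 31.24776 − 30.965533 = 0.282227 amu.

0.2822 amu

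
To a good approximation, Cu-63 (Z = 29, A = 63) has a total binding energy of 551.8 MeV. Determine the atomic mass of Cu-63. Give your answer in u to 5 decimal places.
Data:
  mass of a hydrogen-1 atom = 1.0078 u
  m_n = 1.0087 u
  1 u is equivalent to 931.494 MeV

62.92962 u

Mass defect = 551.8 MeV / (931.494 MeV/u) = 0.5923817 u
Constituent mass = 29(1.0078) + 34(1.0087) = 63.5220 u
Atomic mass = 63.5220 − 0.5923817 = 62.9296183 u ≈ 62.92962 u (to 5 decimal places)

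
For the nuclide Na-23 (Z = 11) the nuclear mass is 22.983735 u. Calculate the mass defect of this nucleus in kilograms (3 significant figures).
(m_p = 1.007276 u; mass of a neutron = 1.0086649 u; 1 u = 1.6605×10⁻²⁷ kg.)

The nucleus contains 11 protons and 23 − 11 = 12 neutrons.
Total constituent mass: 11 × 1.007276 + 12 × 1.0086649 = 23.1840148 u
Δm = 23.1840148 − 22.983735 = 0.2002798 u
In SI units: 0.2002798 u × 1.6605×10⁻²⁷ kg/u = 3.3256e-28 kg

3.33e-28 kg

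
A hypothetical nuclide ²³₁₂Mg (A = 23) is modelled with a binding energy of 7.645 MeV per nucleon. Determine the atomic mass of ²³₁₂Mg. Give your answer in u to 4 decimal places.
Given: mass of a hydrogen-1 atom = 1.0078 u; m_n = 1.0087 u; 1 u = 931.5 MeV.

23.0005 u

Total binding energy = 23 × 7.645 = 175.835 MeV
Mass defect = 175.835 MeV / (931.5 MeV/u) = 0.188765 u
Constituent mass = 12(1.0078) + 11(1.0087) = 23.1893 u
Atomic mass = 23.1893 − 0.188765 = 23.000535 u ≈ 23.0005 u (to 4 decimal places)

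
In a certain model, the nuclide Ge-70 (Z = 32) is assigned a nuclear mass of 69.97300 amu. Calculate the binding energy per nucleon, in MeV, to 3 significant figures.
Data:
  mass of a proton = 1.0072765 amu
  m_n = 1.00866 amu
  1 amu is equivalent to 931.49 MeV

With 32 protons and 38 neutrons (A = 70):
Total constituent mass: 32 × 1.0072765 + 38 × 1.00866 = 70.5619280 amu
Δm = 70.5619280 − 69.97300 = 0.5889280 amu
Converting to energy: 0.5889280 amu × 931.49 MeV/amu = 548.581 MeV
Per nucleon: 548.581 / 70 = 7.837 MeV

7.84 MeV/nucleon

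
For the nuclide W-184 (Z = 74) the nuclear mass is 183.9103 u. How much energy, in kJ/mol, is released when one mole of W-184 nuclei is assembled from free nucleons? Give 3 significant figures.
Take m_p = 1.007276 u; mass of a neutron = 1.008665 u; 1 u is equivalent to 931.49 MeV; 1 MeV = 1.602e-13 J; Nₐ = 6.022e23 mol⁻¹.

The nucleus contains 74 protons and 184 − 74 = 110 neutrons.
Total constituent mass: 74 × 1.007276 + 110 × 1.008665 = 185.491574 u
Δm = 185.491574 − 183.9103 = 1.581274 u
Binding energy = Δm·c² = 1.581274 × 931.49 MeV/u = 1472.94 MeV
Per nucleus in joules: 1472.94 MeV × 1.602e-13 J/MeV = 2.3596e-10 J
Per mole: 2.3596e-10 J × 6.022e23 mol⁻¹ = 1.4210e+14 J/mol

1.42e+11 kJ/mol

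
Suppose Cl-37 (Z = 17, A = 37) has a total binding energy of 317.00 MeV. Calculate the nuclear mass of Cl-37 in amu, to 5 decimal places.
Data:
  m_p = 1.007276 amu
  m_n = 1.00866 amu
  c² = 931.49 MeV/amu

36.95658 amu

Mass defect = 317.00 MeV / (931.49 MeV/amu) = 0.3403150 amu
Constituent mass = 17(1.007276) + 20(1.00866) = 37.296892 amu
Nuclear mass = 37.296892 − 0.3403150 = 36.9565770 amu ≈ 36.95658 amu (to 5 decimal places)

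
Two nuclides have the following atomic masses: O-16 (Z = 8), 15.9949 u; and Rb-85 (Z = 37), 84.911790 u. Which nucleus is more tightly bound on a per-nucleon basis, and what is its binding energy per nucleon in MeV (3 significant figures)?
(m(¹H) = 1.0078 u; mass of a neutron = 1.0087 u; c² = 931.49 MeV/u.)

O-16: Σm = 8(1.0078) + 8(1.0087) = 16.1320 u; Δm = 0.1371 u; E_B = 127.71 MeV; E_B/A = 7.982 MeV
Rb-85: Σm = 37(1.0078) + 48(1.0087) = 85.7062 u; Δm = 0.794410 u; E_B = 739.98 MeV; E_B/A = 8.706 MeV
Rb-85 has the higher binding energy per nucleon, so it is the more tightly bound nucleus.

Rb-85; 8.71 MeV/nucleon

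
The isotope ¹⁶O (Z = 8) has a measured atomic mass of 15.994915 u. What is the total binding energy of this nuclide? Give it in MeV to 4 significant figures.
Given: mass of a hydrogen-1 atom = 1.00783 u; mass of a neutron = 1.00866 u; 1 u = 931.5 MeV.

Σm = 8·m(¹H) + 8·m_n = 8.06264 + 8.06928 = 16.13192 u
Mass defect Δm = 16.13192 − 15.994915 = 0.137005 u
Binding energy = Δm·c² = 0.137005 × 931.5 MeV/u = 127.620 MeV

127.6 MeV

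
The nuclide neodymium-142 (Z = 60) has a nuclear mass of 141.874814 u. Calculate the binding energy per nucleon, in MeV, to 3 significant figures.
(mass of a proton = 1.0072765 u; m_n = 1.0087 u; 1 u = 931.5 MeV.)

8.36 MeV/nucleon

The nucleus contains 60 protons and 142 − 60 = 82 neutrons.
Mass of separated nucleons = 60(1.0072765) + 82(1.0087) = 60.4365900 + 82.7134 = 143.1499900 u
Δm = 143.1499900 − 141.874814 = 1.2751760 u
Binding energy = Δm·c² = 1.2751760 × 931.5 MeV/u = 1187.826 MeV
Dividing by A = 142 gives 8.36497 MeV per nucleon.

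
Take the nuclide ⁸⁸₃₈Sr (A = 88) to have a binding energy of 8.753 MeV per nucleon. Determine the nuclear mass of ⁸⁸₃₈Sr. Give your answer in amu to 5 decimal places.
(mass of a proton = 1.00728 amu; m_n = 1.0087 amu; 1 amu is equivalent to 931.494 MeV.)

87.88473 amu

Total binding energy = 88 × 8.753 = 770.264 MeV
Mass defect = 770.264 MeV / (931.494 MeV/amu) = 0.8269125 amu
Constituent mass = 38(1.00728) + 50(1.0087) = 88.71164 amu
Nuclear mass = 88.71164 − 0.8269125 = 87.8847275 amu ≈ 87.88473 amu (to 5 decimal places)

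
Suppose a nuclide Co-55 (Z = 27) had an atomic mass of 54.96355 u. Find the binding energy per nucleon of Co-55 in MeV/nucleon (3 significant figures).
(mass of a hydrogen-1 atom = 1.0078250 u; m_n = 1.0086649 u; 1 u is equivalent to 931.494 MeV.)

With 27 protons and 28 neutrons (A = 55):
Σm = 27·m(¹H) + 28·m_n = 27.2112750 + 28.2426172 = 55.4538922 u
The mass defect is 55.4538922 − 54.96355 = 0.4903422 u.
Converting to energy: 0.4903422 u × 931.494 MeV/u = 456.751 MeV
Per nucleon: 456.751 / 55 = 8.3046 MeV

8.30 MeV/nucleon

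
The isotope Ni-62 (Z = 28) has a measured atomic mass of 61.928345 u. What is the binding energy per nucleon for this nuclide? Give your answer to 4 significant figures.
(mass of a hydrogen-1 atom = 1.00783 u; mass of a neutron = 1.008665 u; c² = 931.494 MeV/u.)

Σm = 28·m(¹H) + 34·m_n = 28.21924 + 34.294610 = 62.513850 u
Mass defect Δm = 62.513850 − 61.928345 = 0.585505 u
E_B = 0.585505 × 931.494 = 545.394 MeV
BE/A = 545.394 MeV / 62 = 8.797 MeV/nucleon

8.797 MeV/nucleon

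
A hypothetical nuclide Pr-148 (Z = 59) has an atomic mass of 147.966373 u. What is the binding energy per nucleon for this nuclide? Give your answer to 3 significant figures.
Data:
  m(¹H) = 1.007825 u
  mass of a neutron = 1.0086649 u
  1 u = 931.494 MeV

With 59 protons and 89 neutrons (A = 148):
Total constituent mass: 59 × 1.007825 + 89 × 1.0086649 = 149.2328511 u
Mass defect Δm = 149.2328511 − 147.966373 = 1.2664781 u
E_B = 1.2664781 × 931.494 = 1179.72 MeV
Per nucleon: 1179.72 / 148 = 7.971 MeV

7.97 MeV/nucleon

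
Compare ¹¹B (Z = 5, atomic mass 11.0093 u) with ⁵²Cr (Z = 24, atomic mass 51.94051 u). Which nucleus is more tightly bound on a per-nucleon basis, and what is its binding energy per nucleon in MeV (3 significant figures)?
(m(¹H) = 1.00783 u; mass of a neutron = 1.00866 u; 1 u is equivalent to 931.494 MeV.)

⁵²Cr; 8.78 MeV/nucleon

¹¹B: Σm = 5(1.00783) + 6(1.00866) = 11.09111 u; Δm = 0.08181 u; E_B = 76.206 MeV; E_B/A = 6.928 MeV
⁵²Cr: Σm = 24(1.00783) + 28(1.00866) = 52.43040 u; Δm = 0.48989 u; E_B = 456.33 MeV; E_B/A = 8.776 MeV
⁵²Cr has the higher binding energy per nucleon, so it is the more tightly bound nucleus.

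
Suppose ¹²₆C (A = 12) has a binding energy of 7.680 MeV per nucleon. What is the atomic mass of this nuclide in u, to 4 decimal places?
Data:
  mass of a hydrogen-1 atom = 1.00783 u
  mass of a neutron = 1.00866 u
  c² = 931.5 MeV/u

Total binding energy = 12 × 7.680 = 92.160 MeV
Mass defect = 92.160 MeV / (931.5 MeV/u) = 0.098937 u
Constituent mass = 6(1.00783) + 6(1.00866) = 12.09894 u
Atomic mass = 12.09894 − 0.098937 = 12.000003 u ≈ 12.0000 u (to 4 decimal places)

12.0000 u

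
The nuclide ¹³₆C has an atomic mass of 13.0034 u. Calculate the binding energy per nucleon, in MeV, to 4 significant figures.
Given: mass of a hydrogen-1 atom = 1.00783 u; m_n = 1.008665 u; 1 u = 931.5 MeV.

Total constituent mass: 6 × 1.00783 + 7 × 1.008665 = 13.107635 u
The mass defect is 13.107635 − 13.0034 = 0.104235 u.
E_B = 0.104235 × 931.5 = 97.0949 MeV
Dividing by A = 13 gives 7.469 MeV per nucleon.

7.469 MeV/nucleon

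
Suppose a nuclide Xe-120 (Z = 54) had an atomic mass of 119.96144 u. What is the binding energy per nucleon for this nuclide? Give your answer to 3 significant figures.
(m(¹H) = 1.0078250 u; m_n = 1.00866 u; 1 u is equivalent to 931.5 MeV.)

Total constituent mass: 54 × 1.0078250 + 66 × 1.00866 = 120.9941100 u
Mass defect Δm = 120.9941100 − 119.96144 = 1.0326700 u
E_B = 1.0326700 × 931.5 = 961.932 MeV
Dividing by A = 120 gives 8.016 MeV per nucleon.

8.02 MeV/nucleon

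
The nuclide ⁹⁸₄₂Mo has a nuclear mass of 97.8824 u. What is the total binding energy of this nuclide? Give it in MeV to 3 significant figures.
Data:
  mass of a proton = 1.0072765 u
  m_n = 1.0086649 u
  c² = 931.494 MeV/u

846 MeV

Z = 42, so N = A − Z = 98 − 42 = 56.
Total constituent mass: 42 × 1.0072765 + 56 × 1.0086649 = 98.7908474 u
Δm = 98.7908474 − 97.8824 = 0.9084474 u
E_B = 0.9084474 × 931.494 = 846.213 MeV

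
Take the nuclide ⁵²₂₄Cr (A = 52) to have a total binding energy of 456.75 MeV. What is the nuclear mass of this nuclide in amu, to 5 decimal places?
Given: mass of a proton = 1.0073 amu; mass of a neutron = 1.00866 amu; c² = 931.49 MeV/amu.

51.92734 amu

Mass defect = 456.75 MeV / (931.49 MeV/amu) = 0.4903434 amu
Constituent mass = 24(1.0073) + 28(1.00866) = 52.41768 amu
Nuclear mass = 52.41768 − 0.4903434 = 51.9273366 amu ≈ 51.92734 amu (to 5 decimal places)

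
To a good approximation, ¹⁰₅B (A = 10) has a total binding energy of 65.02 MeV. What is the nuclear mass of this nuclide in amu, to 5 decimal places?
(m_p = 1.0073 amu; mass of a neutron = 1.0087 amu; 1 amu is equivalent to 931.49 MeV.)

10.01020 amu

Mass defect = 65.02 MeV / (931.49 MeV/amu) = 0.0698021 amu
Constituent mass = 5(1.0073) + 5(1.0087) = 10.0800 amu
Nuclear mass = 10.0800 − 0.0698021 = 10.0101979 amu ≈ 10.01020 amu (to 5 decimal places)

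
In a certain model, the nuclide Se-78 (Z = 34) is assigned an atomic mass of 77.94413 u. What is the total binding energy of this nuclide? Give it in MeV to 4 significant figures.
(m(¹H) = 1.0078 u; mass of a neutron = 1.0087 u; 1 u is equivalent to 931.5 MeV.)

655.7 MeV

Z = 34, so N = A − Z = 78 − 34 = 44.
Mass of separated nucleons = 34(1.0078) + 44(1.0087) = 34.2652 + 44.3828 = 78.6480 u
The mass defect is 78.6480 − 77.94413 = 0.70387 u.
Converting to energy: 0.70387 u × 931.5 MeV/u = 655.655 MeV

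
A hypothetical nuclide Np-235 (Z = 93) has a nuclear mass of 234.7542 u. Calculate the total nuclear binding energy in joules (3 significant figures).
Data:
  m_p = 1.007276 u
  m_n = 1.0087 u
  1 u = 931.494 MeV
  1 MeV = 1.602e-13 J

3.22e-10 J

The nucleus contains 93 protons and 235 − 93 = 142 neutrons.
Mass of separated nucleons = 93(1.007276) + 142(1.0087) = 93.676668 + 143.2354 = 236.912068 u
The mass defect is 236.912068 − 234.7542 = 2.157868 u.
Converting to energy: 2.157868 u × 931.494 MeV/u = 2010.04 MeV
In joules: 2010.04 MeV × 1.602e-13 J/MeV = 3.2201e-10 J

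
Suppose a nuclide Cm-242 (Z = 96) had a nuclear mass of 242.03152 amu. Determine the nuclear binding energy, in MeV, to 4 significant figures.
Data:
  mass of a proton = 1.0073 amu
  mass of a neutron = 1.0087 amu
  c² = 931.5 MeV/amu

1807 MeV

With 96 protons and 146 neutrons (A = 242):
Σm = 96·m_p + 146·m_n = 96.7008 + 147.2702 = 243.9710 amu
Δm = 243.9710 − 242.03152 = 1.93948 amu
Converting to energy: 1.93948 amu × 931.5 MeV/amu = 1806.63 MeV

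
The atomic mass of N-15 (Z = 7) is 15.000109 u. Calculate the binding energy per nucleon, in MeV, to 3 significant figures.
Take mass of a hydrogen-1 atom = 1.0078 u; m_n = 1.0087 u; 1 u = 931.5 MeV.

Mass of separated nucleons = 7(1.0078) + 8(1.0087) = 7.0546 + 8.0696 = 15.1242 u
Δm = 15.1242 − 15.000109 = 0.124091 u
E_B = 0.124091 × 931.5 = 115.591 MeV
BE/A = 115.591 MeV / 15 = 7.706 MeV/nucleon

7.71 MeV/nucleon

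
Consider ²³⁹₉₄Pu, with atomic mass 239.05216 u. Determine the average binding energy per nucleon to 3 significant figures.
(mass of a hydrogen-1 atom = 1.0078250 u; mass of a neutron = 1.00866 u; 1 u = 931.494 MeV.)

With 94 protons and 145 neutrons (A = 239):
Σm = 94·m(¹H) + 145·m_n = 94.7355500 + 146.25570 = 240.9912500 u
The mass defect is 240.9912500 − 239.05216 = 1.9390900 u.
Binding energy = Δm·c² = 1.9390900 × 931.494 MeV/u = 1806.25 MeV
Per nucleon: 1806.25 / 239 = 7.558 MeV

7.56 MeV/nucleon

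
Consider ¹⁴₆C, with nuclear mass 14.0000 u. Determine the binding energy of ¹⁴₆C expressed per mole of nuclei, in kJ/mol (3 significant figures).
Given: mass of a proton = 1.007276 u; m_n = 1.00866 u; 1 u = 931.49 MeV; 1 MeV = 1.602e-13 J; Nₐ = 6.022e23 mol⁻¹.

With 6 protons and 8 neutrons (A = 14):
Mass of separated nucleons = 6(1.007276) + 8(1.00866) = 6.043656 + 8.06928 = 14.112936 u
Δm = 14.112936 − 14.0000 = 0.112936 u
Converting to energy: 0.112936 u × 931.49 MeV/u = 105.199 MeV
Per nucleus in joules: 105.199 MeV × 1.602e-13 J/MeV = 1.6853e-11 J
Per mole: 1.6853e-11 J × 6.022e23 mol⁻¹ = 1.0149e+13 J/mol

1.01e+10 kJ/mol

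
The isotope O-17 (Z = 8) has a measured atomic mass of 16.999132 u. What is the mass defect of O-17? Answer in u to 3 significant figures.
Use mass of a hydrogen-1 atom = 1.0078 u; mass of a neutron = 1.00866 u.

0.141 u

Σm = 8·m(¹H) + 9·m_n = 8.0624 + 9.07794 = 17.14034 u
Δm = 17.14034 − 16.999132 = 0.141208 u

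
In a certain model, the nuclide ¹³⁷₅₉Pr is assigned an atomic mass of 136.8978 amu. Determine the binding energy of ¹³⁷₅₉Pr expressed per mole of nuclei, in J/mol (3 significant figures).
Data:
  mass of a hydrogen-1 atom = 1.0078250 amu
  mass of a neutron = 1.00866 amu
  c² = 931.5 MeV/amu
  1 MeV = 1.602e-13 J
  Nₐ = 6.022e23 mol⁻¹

The nucleus contains 59 protons and 137 − 59 = 78 neutrons.
Σm = 59·m(¹H) + 78·m_n = 59.4616750 + 78.67548 = 138.1371550 amu
Mass defect Δm = 138.1371550 − 136.8978 = 1.2393550 amu
Binding energy = Δm·c² = 1.2393550 × 931.5 MeV/amu = 1154.46 MeV
Per nucleus in joules: 1154.46 MeV × 1.602e-13 J/MeV = 1.8494e-10 J
Per mole: 1.8494e-10 J × 6.022e23 mol⁻¹ = 1.1137e+14 J/mol

1.11e+14 J/mol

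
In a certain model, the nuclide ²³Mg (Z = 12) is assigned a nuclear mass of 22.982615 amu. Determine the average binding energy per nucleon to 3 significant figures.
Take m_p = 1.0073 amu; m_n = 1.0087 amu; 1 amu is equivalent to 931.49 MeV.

Total constituent mass: 12 × 1.0073 + 11 × 1.0087 = 23.1833 amu
The mass defect is 23.1833 − 22.982615 = 0.200685 amu.
Binding energy = Δm·c² = 0.200685 × 931.49 MeV/amu = 186.936 MeV
Per nucleon: 186.936 / 23 = 8.128 MeV

8.13 MeV/nucleon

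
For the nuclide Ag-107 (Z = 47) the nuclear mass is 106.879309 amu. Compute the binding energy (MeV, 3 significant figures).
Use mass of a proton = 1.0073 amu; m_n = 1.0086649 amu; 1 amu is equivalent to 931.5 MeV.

With 47 protons and 60 neutrons (A = 107):
Total constituent mass: 47 × 1.0073 + 60 × 1.0086649 = 107.8629940 amu
Δm = 107.8629940 − 106.879309 = 0.9836850 amu
Binding energy = Δm·c² = 0.9836850 × 931.5 MeV/amu = 916.303 MeV

916 MeV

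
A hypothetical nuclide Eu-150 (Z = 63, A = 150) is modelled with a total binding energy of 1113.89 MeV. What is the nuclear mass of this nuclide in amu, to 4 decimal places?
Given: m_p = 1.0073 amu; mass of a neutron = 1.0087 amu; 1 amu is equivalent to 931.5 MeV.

Mass defect = 1113.89 MeV / (931.5 MeV/amu) = 1.195802 amu
Constituent mass = 63(1.0073) + 87(1.0087) = 151.2168 amu
Nuclear mass = 151.2168 − 1.195802 = 150.020998 amu ≈ 150.0210 amu (to 4 decimal places)

150.0210 amu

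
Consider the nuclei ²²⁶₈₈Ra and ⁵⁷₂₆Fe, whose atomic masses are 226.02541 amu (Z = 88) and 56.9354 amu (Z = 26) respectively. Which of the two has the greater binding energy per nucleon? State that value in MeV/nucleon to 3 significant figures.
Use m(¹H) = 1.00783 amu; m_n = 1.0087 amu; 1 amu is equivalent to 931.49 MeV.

²²⁶₈₈Ra: Σm = 88(1.00783) + 138(1.0087) = 227.88964 amu; Δm = 1.86423 amu; E_B = 1736.5 MeV; E_B/A = 7.684 MeV
⁵⁷₂₆Fe: Σm = 26(1.00783) + 31(1.0087) = 57.47328 amu; Δm = 0.53788 amu; E_B = 501.03 MeV; E_B/A = 8.790 MeV
⁵⁷₂₆Fe has the higher binding energy per nucleon, so it is the more tightly bound nucleus.

⁵⁷₂₆Fe; 8.79 MeV/nucleon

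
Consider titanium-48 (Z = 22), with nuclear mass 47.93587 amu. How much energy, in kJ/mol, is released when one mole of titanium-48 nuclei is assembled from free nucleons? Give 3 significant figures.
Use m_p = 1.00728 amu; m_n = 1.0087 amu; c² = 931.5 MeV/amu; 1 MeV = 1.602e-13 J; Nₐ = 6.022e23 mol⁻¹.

Total constituent mass: 22 × 1.00728 + 26 × 1.0087 = 48.38636 amu
The mass defect is 48.38636 − 47.93587 = 0.45049 amu.
Binding energy = Δm·c² = 0.45049 × 931.5 MeV/amu = 419.631 MeV
Per nucleus in joules: 419.631 MeV × 1.602e-13 J/MeV = 6.7225e-11 J
Per mole: 6.7225e-11 J × 6.022e23 mol⁻¹ = 4.0483e+13 J/mol

4.05e+10 kJ/mol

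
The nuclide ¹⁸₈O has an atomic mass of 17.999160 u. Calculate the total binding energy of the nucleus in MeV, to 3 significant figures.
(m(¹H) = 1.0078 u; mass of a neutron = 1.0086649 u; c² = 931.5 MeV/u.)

140 MeV

Mass of separated nucleons = 8(1.0078) + 10(1.0086649) = 8.0624 + 10.0866490 = 18.1490490 u
The mass defect is 18.1490490 − 17.999160 = 0.1498890 u.
Converting to energy: 0.1498890 u × 931.5 MeV/u = 139.622 MeV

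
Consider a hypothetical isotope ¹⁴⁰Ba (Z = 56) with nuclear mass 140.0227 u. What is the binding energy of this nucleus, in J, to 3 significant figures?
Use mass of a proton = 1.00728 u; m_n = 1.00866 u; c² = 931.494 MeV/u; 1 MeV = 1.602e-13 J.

Total constituent mass: 56 × 1.00728 + 84 × 1.00866 = 141.13512 u
Mass defect Δm = 141.13512 − 140.0227 = 1.11242 u
Binding energy = Δm·c² = 1.11242 × 931.494 MeV/u = 1036.21 MeV
In joules: 1036.21 MeV × 1.602e-13 J/MeV = 1.6600e-10 J

1.66e-10 J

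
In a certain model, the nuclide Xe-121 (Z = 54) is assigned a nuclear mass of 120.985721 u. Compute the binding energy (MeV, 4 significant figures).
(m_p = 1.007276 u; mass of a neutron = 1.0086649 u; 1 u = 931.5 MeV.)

920.1 MeV

Σm = 54·m_p + 67·m_n = 54.392904 + 67.5805483 = 121.9734523 u
Mass defect Δm = 121.9734523 − 120.985721 = 0.9877313 u
E_B = 0.9877313 × 931.5 = 920.072 MeV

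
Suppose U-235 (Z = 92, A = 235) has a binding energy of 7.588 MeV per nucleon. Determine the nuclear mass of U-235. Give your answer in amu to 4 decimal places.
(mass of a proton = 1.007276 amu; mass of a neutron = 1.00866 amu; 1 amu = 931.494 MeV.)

234.9934 amu

Total binding energy = 235 × 7.588 = 1783.180 MeV
Mass defect = 1783.180 MeV / (931.494 MeV/amu) = 1.914323 amu
Constituent mass = 92(1.007276) + 143(1.00866) = 236.907772 amu
Nuclear mass = 236.907772 − 1.914323 = 234.993449 amu ≈ 234.9934 amu (to 4 decimal places)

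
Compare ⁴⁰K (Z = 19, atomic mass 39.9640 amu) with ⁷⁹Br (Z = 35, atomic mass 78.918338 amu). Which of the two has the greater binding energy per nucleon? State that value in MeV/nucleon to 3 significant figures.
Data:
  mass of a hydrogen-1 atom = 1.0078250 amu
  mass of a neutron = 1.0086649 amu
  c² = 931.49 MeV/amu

⁷⁹Br; 8.69 MeV/nucleon

⁴⁰K: Σm = 19(1.0078250) + 21(1.0086649) = 40.3306379 amu; Δm = 0.3666379 amu; E_B = 341.52 MeV; E_B/A = 8.538 MeV
⁷⁹Br: Σm = 35(1.0078250) + 44(1.0086649) = 79.6551306 amu; Δm = 0.7367926 amu; E_B = 686.315 MeV; E_B/A = 8.688 MeV
⁷⁹Br has the higher binding energy per nucleon, so it is the more tightly bound nucleus.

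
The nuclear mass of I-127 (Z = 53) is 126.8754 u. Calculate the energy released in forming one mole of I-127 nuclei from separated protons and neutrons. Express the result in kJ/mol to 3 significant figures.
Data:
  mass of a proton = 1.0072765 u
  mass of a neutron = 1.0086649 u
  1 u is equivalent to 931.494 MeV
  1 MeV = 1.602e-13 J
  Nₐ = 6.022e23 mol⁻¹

1.03e+11 kJ/mol

Mass of separated nucleons = 53(1.0072765) + 74(1.0086649) = 53.3856545 + 74.6412026 = 128.0268571 u
Mass defect Δm = 128.0268571 − 126.8754 = 1.1514571 u
E_B = 1.1514571 × 931.494 = 1072.58 MeV
Per nucleus in joules: 1072.58 MeV × 1.602e-13 J/MeV = 1.7183e-10 J
Per mole: 1.7183e-10 J × 6.022e23 mol⁻¹ = 1.0348e+14 J/mol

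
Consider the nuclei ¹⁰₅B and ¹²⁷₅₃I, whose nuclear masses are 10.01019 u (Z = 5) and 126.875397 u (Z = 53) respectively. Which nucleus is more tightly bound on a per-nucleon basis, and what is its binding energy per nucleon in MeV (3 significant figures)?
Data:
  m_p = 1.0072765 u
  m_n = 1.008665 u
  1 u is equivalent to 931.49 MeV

¹²⁷₅₃I; 8.45 MeV/nucleon

¹⁰₅B: Σm = 5(1.0072765) + 5(1.008665) = 10.0797075 u; Δm = 0.0695175 u; E_B = 64.7549 MeV; E_B/A = 6.475 MeV
¹²⁷₅₃I: Σm = 53(1.0072765) + 74(1.008665) = 128.0268645 u; Δm = 1.1514675 u; E_B = 1072.6 MeV; E_B/A = 8.446 MeV
¹²⁷₅₃I has the higher binding energy per nucleon, so it is the more tightly bound nucleus.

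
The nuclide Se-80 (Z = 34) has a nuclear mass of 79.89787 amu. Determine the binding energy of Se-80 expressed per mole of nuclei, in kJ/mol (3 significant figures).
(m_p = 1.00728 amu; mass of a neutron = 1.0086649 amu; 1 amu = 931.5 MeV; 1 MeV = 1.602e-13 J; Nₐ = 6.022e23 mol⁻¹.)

6.72e+10 kJ/mol

With 34 protons and 46 neutrons (A = 80):
Total constituent mass: 34 × 1.00728 + 46 × 1.0086649 = 80.6461054 amu
Mass defect Δm = 80.6461054 − 79.89787 = 0.7482354 amu
Converting to energy: 0.7482354 amu × 931.5 MeV/amu = 696.981 MeV
Per nucleus in joules: 696.981 MeV × 1.602e-13 J/MeV = 1.1166e-10 J
Per mole: 1.1166e-10 J × 6.022e23 mol⁻¹ = 6.7242e+13 J/mol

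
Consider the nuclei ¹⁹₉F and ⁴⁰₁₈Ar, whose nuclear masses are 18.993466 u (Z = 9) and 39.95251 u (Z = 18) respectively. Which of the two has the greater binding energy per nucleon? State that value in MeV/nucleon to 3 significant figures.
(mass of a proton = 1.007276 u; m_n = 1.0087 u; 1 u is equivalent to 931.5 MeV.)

¹⁹₉F: Σm = 9(1.007276) + 10(1.0087) = 19.152484 u; Δm = 0.159018 u; E_B = 148.13 MeV; E_B/A = 7.796 MeV
⁴⁰₁₈Ar: Σm = 18(1.007276) + 22(1.0087) = 40.322368 u; Δm = 0.369858 u; E_B = 344.52 MeV; E_B/A = 8.613 MeV
⁴⁰₁₈Ar has the higher binding energy per nucleon, so it is the more tightly bound nucleus.

⁴⁰₁₈Ar; 8.61 MeV/nucleon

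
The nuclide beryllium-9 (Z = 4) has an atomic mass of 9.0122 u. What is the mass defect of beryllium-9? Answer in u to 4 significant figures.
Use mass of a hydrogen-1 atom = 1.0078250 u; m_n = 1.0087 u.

0.06260 u

Mass of separated nucleons = 4(1.0078250) + 5(1.0087) = 4.0313000 + 5.0435 = 9.0748000 u
Δm = 9.0748000 − 9.0122 = 0.0626000 u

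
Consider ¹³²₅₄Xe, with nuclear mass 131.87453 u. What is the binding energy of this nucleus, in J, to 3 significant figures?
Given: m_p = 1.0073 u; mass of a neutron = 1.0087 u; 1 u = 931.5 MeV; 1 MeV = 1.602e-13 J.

The nucleus contains 54 protons and 132 − 54 = 78 neutrons.
Σm = 54·m_p + 78·m_n = 54.3942 + 78.6786 = 133.0728 u
The mass defect is 133.0728 − 131.87453 = 1.19827 u.
E_B = 1.19827 × 931.5 = 1116.19 MeV
In joules: 1116.19 MeV × 1.602e-13 J/MeV = 1.7881e-10 J

1.79e-10 J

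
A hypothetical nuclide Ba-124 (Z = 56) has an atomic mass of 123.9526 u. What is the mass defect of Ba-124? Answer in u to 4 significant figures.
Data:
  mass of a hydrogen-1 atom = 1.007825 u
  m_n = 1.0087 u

1.077 u

The nucleus contains 56 protons and 124 − 56 = 68 neutrons.
Σm = 56·m(¹H) + 68·m_n = 56.438200 + 68.5916 = 125.029800 u
Δm = 125.029800 − 123.9526 = 1.077200 u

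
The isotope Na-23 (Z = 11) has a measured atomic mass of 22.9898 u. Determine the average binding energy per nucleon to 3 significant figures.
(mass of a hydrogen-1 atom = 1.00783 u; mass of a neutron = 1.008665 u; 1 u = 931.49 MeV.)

Σm = 11·m(¹H) + 12·m_n = 11.08613 + 12.103980 = 23.190110 u
Δm = 23.190110 − 22.9898 = 0.200310 u
Converting to energy: 0.200310 u × 931.49 MeV/u = 186.587 MeV
BE/A = 186.587 MeV / 23 = 8.112 MeV/nucleon

8.11 MeV/nucleon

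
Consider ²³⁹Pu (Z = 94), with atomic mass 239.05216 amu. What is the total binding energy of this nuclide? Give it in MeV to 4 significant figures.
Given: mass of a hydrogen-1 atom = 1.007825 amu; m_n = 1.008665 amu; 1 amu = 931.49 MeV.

1807 MeV

The nucleus contains 94 protons and 239 − 94 = 145 neutrons.
Mass of separated nucleons = 94(1.007825) + 145(1.008665) = 94.735550 + 146.256425 = 240.991975 amu
The mass defect is 240.991975 − 239.05216 = 1.939815 amu.
Binding energy = Δm·c² = 1.939815 × 931.49 MeV/amu = 1806.92 MeV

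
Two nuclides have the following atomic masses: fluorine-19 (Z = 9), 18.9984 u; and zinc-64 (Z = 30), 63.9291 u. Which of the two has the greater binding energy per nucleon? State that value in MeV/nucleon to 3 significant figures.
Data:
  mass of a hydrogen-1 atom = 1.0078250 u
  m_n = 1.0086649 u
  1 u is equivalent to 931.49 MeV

zinc-64; 8.74 MeV/nucleon

fluorine-19: Σm = 9(1.0078250) + 10(1.0086649) = 19.1570740 u; Δm = 0.1586740 u; E_B = 147.80 MeV; E_B/A = 7.779 MeV
zinc-64: Σm = 30(1.0078250) + 34(1.0086649) = 64.5293566 u; Δm = 0.6002566 u; E_B = 559.13 MeV; E_B/A = 8.736 MeV
zinc-64 has the higher binding energy per nucleon, so it is the more tightly bound nucleus.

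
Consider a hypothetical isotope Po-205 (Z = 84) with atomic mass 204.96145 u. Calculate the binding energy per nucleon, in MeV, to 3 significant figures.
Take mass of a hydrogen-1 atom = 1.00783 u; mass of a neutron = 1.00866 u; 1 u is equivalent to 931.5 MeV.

7.93 MeV/nucleon

Σm = 84·m(¹H) + 121·m_n = 84.65772 + 122.04786 = 206.70558 u
The mass defect is 206.70558 − 204.96145 = 1.74413 u.
E_B = 1.74413 × 931.5 = 1624.66 MeV
Dividing by A = 205 gives 7.925 MeV per nucleon.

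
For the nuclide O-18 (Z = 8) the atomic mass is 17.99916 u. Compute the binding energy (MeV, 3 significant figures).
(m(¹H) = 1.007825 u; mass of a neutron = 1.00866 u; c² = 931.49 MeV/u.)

140 MeV

With 8 protons and 10 neutrons (A = 18):
Σm = 8·m(¹H) + 10·m_n = 8.062600 + 10.08660 = 18.149200 u
Δm = 18.149200 − 17.99916 = 0.150040 u
Converting to energy: 0.150040 u × 931.49 MeV/u = 139.761 MeV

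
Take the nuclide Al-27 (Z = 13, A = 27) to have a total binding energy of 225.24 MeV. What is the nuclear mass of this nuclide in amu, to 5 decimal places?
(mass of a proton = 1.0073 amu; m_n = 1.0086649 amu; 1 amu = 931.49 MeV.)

Mass defect = 225.24 MeV / (931.49 MeV/amu) = 0.2418061 amu
Constituent mass = 13(1.0073) + 14(1.0086649) = 27.2162086 amu
Nuclear mass = 27.2162086 − 0.2418061 = 26.9744025 amu ≈ 26.97440 amu (to 5 decimal places)

26.97440 amu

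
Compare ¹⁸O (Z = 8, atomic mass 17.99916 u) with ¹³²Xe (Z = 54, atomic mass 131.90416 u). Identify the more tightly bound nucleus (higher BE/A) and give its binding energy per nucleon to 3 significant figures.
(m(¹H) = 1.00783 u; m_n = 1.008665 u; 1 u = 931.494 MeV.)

¹³²Xe; 8.43 MeV/nucleon

¹⁸O: Σm = 8(1.00783) + 10(1.008665) = 18.149290 u; Δm = 0.150130 u; E_B = 139.85 MeV; E_B/A = 7.769 MeV
¹³²Xe: Σm = 54(1.00783) + 78(1.008665) = 133.098690 u; Δm = 1.194530 u; E_B = 1112.7 MeV; E_B/A = 8.430 MeV
¹³²Xe has the higher binding energy per nucleon, so it is the more tightly bound nucleus.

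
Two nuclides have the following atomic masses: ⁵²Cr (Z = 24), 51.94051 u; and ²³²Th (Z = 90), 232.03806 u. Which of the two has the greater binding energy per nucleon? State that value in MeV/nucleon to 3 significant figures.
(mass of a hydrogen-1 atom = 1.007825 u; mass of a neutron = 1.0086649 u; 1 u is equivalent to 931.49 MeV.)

⁵²Cr; 8.78 MeV/nucleon

⁵²Cr: Σm = 24(1.007825) + 28(1.0086649) = 52.4304172 u; Δm = 0.4899072 u; E_B = 456.34 MeV; E_B/A = 8.776 MeV
²³²Th: Σm = 90(1.007825) + 142(1.0086649) = 233.9346658 u; Δm = 1.8966058 u; E_B = 1766.669 MeV; E_B/A = 7.61495 MeV
⁵²Cr has the higher binding energy per nucleon, so it is the more tightly bound nucleus.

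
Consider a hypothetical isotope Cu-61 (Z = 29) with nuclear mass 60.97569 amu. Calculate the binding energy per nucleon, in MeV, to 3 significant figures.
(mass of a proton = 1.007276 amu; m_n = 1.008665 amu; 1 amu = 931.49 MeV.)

Z = 29, so N = A − Z = 61 − 29 = 32.
Mass of separated nucleons = 29(1.007276) + 32(1.008665) = 29.211004 + 32.277280 = 61.488284 amu
Mass defect Δm = 61.488284 − 60.97569 = 0.512594 amu
Binding energy = Δm·c² = 0.512594 × 931.49 MeV/amu = 477.476 MeV
BE/A = 477.476 MeV / 61 = 7.827 MeV/nucleon

7.83 MeV/nucleon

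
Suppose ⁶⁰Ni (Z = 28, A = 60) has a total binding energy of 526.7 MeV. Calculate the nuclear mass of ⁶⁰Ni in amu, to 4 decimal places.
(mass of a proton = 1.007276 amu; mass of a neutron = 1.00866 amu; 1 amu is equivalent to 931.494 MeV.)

59.9154 amu

Mass defect = 526.7 MeV / (931.494 MeV/amu) = 0.565436 amu
Constituent mass = 28(1.007276) + 32(1.00866) = 60.480848 amu
Nuclear mass = 60.480848 − 0.565436 = 59.915412 amu ≈ 59.9154 amu (to 4 decimal places)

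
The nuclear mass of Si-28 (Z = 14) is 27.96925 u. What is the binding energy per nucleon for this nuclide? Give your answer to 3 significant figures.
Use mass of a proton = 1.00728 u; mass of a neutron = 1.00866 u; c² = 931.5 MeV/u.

With 14 protons and 14 neutrons (A = 28):
Σm = 14·m_p + 14·m_n = 14.10192 + 14.12124 = 28.22316 u
Mass defect Δm = 28.22316 − 27.96925 = 0.25391 u
Binding energy = Δm·c² = 0.25391 × 931.5 MeV/u = 236.517 MeV
BE/A = 236.517 MeV / 28 = 8.447 MeV/nucleon

8.45 MeV/nucleon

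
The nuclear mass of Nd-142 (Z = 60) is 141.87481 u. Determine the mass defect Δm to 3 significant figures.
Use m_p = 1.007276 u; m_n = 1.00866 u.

With 60 protons and 82 neutrons (A = 142):
Σm = 60·m_p + 82·m_n = 60.436560 + 82.71012 = 143.146680 u
Mass defect Δm = 143.146680 − 141.87481 = 1.271870 u

1.27 u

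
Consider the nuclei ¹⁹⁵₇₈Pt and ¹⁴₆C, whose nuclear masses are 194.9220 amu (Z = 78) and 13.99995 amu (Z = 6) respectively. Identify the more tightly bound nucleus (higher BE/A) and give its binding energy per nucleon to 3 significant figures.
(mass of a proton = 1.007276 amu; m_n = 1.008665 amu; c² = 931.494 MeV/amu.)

¹⁹⁵₇₈Pt: Σm = 78(1.007276) + 117(1.008665) = 196.581333 amu; Δm = 1.659333 amu; E_B = 1545.66 MeV; E_B/A = 7.926 MeV
¹⁴₆C: Σm = 6(1.007276) + 8(1.008665) = 14.112976 amu; Δm = 0.113026 amu; E_B = 105.28 MeV; E_B/A = 7.520 MeV
¹⁹⁵₇₈Pt has the higher binding energy per nucleon, so it is the more tightly bound nucleus.

¹⁹⁵₇₈Pt; 7.93 MeV/nucleon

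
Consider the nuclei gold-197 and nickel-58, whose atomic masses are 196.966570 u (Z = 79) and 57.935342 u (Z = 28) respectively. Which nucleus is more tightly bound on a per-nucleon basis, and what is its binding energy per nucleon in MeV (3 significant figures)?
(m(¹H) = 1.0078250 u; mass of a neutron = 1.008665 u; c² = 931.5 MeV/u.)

gold-197: Σm = 79(1.0078250) + 118(1.008665) = 198.6406450 u; Δm = 1.6740750 u; E_B = 1559.4 MeV; E_B/A = 7.916 MeV
nickel-58: Σm = 28(1.0078250) + 30(1.008665) = 58.4790500 u; Δm = 0.5437080 u; E_B = 506.46 MeV; E_B/A = 8.732 MeV
nickel-58 has the higher binding energy per nucleon, so it is the more tightly bound nucleus.

nickel-58; 8.73 MeV/nucleon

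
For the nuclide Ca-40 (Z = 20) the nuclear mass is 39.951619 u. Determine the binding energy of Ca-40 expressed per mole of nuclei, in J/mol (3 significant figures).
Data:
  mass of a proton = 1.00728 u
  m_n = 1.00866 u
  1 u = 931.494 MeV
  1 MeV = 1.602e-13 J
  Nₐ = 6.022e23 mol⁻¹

Z = 20, so N = A − Z = 40 − 20 = 20.
Total constituent mass: 20 × 1.00728 + 20 × 1.00866 = 40.31880 u
Δm = 40.31880 − 39.951619 = 0.367181 u
Binding energy = Δm·c² = 0.367181 × 931.494 MeV/u = 342.027 MeV
Per nucleus in joules: 342.027 MeV × 1.602e-13 J/MeV = 5.4793e-11 J
Per mole: 5.4793e-11 J × 6.022e23 mol⁻¹ = 3.2996e+13 J/mol

3.30e+13 J/mol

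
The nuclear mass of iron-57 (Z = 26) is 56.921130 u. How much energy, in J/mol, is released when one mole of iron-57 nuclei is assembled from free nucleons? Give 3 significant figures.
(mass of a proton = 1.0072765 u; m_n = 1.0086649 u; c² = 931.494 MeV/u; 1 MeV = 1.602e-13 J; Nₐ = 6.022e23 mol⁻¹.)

4.82e+13 J/mol

With 26 protons and 31 neutrons (A = 57):
Σm = 26·m_p + 31·m_n = 26.1891890 + 31.2686119 = 57.4578009 u
The mass defect is 57.4578009 − 56.921130 = 0.5366709 u.
E_B = 0.5366709 × 931.494 = 499.906 MeV
Per nucleus in joules: 499.906 MeV × 1.602e-13 J/MeV = 8.0085e-11 J
Per mole: 8.0085e-11 J × 6.022e23 mol⁻¹ = 4.8227e+13 J/mol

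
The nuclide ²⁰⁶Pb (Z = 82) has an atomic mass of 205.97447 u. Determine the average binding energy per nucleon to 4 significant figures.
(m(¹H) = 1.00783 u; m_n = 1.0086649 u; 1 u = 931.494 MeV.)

Σm = 82·m(¹H) + 124·m_n = 82.64206 + 125.0744476 = 207.7165076 u
Δm = 207.7165076 − 205.97447 = 1.7420376 u
Binding energy = Δm·c² = 1.7420376 × 931.494 MeV/u = 1622.70 MeV
Per nucleon: 1622.70 / 206 = 7.877 MeV

7.877 MeV/nucleon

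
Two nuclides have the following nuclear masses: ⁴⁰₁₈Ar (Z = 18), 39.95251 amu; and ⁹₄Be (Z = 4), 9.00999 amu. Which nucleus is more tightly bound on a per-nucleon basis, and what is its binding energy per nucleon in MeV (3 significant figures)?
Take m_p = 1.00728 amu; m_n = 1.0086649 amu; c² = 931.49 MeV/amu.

⁴⁰₁₈Ar; 8.60 MeV/nucleon

⁴⁰₁₈Ar: Σm = 18(1.00728) + 22(1.0086649) = 40.3216678 amu; Δm = 0.3691578 amu; E_B = 343.87 MeV; E_B/A = 8.597 MeV
⁹₄Be: Σm = 4(1.00728) + 5(1.0086649) = 9.0724445 amu; Δm = 0.0624545 amu; E_B = 58.176 MeV; E_B/A = 6.464 MeV
⁴⁰₁₈Ar has the higher binding energy per nucleon, so it is the more tightly bound nucleus.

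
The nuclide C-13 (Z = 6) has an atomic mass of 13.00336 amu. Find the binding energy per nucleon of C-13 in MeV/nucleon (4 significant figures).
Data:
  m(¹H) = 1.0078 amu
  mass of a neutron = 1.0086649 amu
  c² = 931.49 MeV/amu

With 6 protons and 7 neutrons (A = 13):
Mass of separated nucleons = 6(1.0078) + 7(1.0086649) = 6.0468 + 7.0606543 = 13.1074543 amu
The mass defect is 13.1074543 − 13.00336 = 0.1040943 amu.
E_B = 0.1040943 × 931.49 = 96.9628 MeV
Per nucleon: 96.9628 / 13 = 7.459 MeV

7.459 MeV/nucleon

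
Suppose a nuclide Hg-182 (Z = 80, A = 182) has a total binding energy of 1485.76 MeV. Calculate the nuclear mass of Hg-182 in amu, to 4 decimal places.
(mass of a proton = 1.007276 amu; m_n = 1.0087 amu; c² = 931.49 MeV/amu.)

181.8744 amu

Mass defect = 1485.76 MeV / (931.49 MeV/amu) = 1.595036 amu
Constituent mass = 80(1.007276) + 102(1.0087) = 183.469480 amu
Nuclear mass = 183.469480 − 1.595036 = 181.874444 amu ≈ 181.8744 amu (to 4 decimal places)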